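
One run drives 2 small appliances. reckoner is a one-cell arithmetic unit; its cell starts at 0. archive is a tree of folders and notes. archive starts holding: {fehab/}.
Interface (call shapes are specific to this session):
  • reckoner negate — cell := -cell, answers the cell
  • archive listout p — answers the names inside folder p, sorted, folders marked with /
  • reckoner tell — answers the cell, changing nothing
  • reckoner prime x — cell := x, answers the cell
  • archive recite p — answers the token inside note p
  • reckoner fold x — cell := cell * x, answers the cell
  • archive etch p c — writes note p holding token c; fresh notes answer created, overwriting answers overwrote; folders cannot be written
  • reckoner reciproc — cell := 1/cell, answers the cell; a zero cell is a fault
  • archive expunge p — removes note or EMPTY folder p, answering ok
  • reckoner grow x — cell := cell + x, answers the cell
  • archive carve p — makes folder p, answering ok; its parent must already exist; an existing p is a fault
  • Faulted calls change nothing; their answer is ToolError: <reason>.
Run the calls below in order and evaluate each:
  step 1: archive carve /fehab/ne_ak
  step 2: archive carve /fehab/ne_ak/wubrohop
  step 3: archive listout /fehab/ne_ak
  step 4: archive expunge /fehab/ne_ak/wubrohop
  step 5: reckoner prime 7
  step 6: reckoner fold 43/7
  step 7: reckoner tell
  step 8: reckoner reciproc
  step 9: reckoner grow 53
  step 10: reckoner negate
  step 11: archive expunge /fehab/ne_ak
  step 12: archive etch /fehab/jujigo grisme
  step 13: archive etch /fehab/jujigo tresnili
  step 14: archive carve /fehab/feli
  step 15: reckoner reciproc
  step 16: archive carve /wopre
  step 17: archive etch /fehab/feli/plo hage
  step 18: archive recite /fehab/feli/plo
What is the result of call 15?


CALL archive carve[p→/fehab/ne_ak]
RET  ok
CALL archive carve[p→/fehab/ne_ak/wubrohop]
RET  ok
CALL archive listout[p→/fehab/ne_ak]
RET  [wubrohop/]
CALL archive expunge[p→/fehab/ne_ak/wubrohop]
RET  ok
CALL reckoner prime[x→7]
RET  7
CALL reckoner fold[x→43/7]
RET  43
CALL reckoner tell[]
RET  43
CALL reckoner reciproc[]
RET  1/43
CALL reckoner grow[x→53]
RET  2280/43
CALL reckoner negate[]
RET  -2280/43
CALL archive expunge[p→/fehab/ne_ak]
RET  ok
CALL archive etch[p→/fehab/jujigo; c→grisme]
RET  created
CALL archive etch[p→/fehab/jujigo; c→tresnili]
RET  overwrote
CALL archive carve[p→/fehab/feli]
RET  ok
CALL reckoner reciproc[]
RET  -43/2280
CALL archive carve[p→/wopre]
RET  ok
CALL archive etch[p→/fehab/feli/plo; c→hage]
RET  created
CALL archive recite[p→/fehab/feli/plo]
RET  hage

Answer: -43/2280


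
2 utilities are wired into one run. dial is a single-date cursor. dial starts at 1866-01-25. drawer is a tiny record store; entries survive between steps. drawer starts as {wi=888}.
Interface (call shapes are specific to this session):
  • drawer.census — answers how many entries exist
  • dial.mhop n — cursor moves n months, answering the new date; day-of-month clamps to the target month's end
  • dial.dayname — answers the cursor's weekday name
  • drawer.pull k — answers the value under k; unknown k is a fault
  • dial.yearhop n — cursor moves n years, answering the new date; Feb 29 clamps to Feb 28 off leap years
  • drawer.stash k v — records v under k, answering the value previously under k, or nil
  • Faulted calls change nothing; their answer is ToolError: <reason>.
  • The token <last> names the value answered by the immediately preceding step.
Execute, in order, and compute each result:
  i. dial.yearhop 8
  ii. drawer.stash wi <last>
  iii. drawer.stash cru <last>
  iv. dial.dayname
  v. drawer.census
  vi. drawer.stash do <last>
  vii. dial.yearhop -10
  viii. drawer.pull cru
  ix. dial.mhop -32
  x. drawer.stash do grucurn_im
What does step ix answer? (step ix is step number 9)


Calling dial.yearhop(n→8), and see 1874-01-25.
I try drawer.stash(k→wi, v→<last>), and see 888.
Calling drawer.stash(k→cru, v→<last>), → nil.
I use dial.dayname(): Sunday.
Using drawer.census, which returns 2.
I try drawer.stash(k→do, v→<last>), → nil.
I invoke dial.yearhop(n→-10): 1864-01-25.
Now I run drawer.pull(k→cru), and observe 888.
Now I run dial.mhop(n→-32), which returns 1861-05-25.
I call drawer.stash(k→do, v→grucurn_im), and see 2.

Answer: 1861-05-25


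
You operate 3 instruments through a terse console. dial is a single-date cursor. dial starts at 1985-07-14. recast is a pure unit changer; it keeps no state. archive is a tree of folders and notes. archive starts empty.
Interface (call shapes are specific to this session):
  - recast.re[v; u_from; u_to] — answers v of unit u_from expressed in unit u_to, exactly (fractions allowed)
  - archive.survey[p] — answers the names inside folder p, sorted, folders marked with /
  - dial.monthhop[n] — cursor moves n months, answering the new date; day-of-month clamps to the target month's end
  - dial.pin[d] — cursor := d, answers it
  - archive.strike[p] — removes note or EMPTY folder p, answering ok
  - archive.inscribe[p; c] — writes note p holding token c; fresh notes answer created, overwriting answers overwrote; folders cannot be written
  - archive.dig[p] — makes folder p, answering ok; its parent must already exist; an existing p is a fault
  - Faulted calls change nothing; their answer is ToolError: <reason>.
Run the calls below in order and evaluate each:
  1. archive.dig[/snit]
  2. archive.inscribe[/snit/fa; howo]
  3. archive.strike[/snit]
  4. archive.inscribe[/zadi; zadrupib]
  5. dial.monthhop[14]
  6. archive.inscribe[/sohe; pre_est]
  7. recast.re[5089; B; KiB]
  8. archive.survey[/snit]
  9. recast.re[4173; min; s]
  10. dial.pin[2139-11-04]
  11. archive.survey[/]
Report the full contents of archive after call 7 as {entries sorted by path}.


Answer: {snit/, snit/fa=howo, sohe=pre_est, zadi=zadrupib}

Derivation:
→ dig(p='/snit')
← ok
→ inscribe(p='/snit/fa', c='howo')
← created
→ strike(p='/snit')
← ToolError: not empty
→ inscribe(p='/zadi', c='zadrupib')
← created
→ monthhop(n='14')
← 1986-09-14
→ inscribe(p='/sohe', c='pre_est')
← created
→ re(v='5089', u_from='B', u_to='KiB')
← 5089/1024
→ survey(p='/snit')
← [fa]
→ re(v='4173', u_from='min', u_to='s')
← 250380
→ pin(d='2139-11-04')
← 2139-11-04
→ survey(p='/')
← [snit/, sohe, zadi]


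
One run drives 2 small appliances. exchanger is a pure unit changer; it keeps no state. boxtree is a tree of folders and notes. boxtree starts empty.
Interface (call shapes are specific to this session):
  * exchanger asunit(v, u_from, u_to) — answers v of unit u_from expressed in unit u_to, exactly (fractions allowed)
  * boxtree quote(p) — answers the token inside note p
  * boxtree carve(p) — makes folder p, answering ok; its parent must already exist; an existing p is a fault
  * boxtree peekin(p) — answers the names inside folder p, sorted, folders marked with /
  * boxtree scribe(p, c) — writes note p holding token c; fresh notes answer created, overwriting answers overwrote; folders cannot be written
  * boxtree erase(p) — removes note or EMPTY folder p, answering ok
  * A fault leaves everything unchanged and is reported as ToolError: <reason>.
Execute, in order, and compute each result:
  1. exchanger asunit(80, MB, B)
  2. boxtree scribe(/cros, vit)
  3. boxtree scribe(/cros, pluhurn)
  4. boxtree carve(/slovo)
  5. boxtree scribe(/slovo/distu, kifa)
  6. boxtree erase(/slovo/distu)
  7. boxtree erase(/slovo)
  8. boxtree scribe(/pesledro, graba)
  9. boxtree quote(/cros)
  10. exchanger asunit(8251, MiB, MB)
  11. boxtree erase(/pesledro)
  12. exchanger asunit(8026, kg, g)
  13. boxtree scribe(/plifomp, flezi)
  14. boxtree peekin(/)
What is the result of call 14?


>> exchanger asunit(v: 80, u_from: MB, u_to: B)
<< 80000000
>> boxtree scribe(p: /cros, c: vit)
<< created
>> boxtree scribe(p: /cros, c: pluhurn)
<< overwrote
>> boxtree carve(p: /slovo)
<< ok
>> boxtree scribe(p: /slovo/distu, c: kifa)
<< created
>> boxtree erase(p: /slovo/distu)
<< ok
>> boxtree erase(p: /slovo)
<< ok
>> boxtree scribe(p: /pesledro, c: graba)
<< created
>> boxtree quote(p: /cros)
<< pluhurn
>> exchanger asunit(v: 8251, u_from: MiB, u_to: MB)
<< 135184384/15625
>> boxtree erase(p: /pesledro)
<< ok
>> exchanger asunit(v: 8026, u_from: kg, u_to: g)
<< 8026000
>> boxtree scribe(p: /plifomp, c: flezi)
<< created
>> boxtree peekin(p: /)
<< [cros, plifomp]

Answer: [cros, plifomp]


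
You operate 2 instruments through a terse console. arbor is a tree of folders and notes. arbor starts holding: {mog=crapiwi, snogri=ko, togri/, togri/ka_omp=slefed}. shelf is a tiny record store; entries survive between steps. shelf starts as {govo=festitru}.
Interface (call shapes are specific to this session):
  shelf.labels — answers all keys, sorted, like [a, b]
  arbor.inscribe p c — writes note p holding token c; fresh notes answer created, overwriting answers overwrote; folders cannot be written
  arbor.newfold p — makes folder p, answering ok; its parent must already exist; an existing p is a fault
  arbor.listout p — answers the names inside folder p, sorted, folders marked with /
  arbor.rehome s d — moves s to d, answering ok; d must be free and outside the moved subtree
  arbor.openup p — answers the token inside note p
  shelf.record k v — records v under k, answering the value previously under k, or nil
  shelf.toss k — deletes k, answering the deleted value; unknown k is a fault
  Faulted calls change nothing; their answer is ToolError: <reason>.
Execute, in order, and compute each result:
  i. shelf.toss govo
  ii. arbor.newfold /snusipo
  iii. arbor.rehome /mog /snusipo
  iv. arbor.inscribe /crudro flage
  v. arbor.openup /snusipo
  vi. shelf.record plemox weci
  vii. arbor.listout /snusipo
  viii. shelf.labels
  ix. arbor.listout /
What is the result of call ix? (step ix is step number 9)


Do: shelf.toss[govo]
See: festitru
Do: arbor.newfold[/snusipo]
See: ok
Do: arbor.rehome[/mog; /snusipo]
See: ToolError: exists
Do: arbor.inscribe[/crudro; flage]
See: created
Do: arbor.openup[/snusipo]
See: ToolError: is a directory
Do: shelf.record[plemox; weci]
See: nil
Do: arbor.listout[/snusipo]
See: []
Do: shelf.labels[]
See: [plemox]
Do: arbor.listout[/]
See: [crudro, mog, snogri, snusipo/, togri/]

Answer: [crudro, mog, snogri, snusipo/, togri/]


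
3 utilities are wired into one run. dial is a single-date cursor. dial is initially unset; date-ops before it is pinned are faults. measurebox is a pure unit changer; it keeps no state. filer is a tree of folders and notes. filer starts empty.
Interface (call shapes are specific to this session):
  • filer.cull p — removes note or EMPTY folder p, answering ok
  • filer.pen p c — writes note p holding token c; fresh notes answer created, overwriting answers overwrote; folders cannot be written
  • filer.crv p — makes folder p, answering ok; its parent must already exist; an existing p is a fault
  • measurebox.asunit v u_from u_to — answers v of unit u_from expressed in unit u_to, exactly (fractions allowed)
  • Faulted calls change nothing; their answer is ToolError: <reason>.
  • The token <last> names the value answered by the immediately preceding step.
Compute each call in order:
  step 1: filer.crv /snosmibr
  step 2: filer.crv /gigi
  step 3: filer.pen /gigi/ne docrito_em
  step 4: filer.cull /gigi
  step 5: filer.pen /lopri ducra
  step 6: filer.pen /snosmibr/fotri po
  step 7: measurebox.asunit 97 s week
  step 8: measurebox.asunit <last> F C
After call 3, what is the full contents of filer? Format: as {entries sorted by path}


Answer: {gigi/, gigi/ne=docrito_em, snosmibr/}

Derivation:
$ crv p→/snosmibr
:: ok
$ crv p→/gigi
:: ok
$ pen p→/gigi/ne c→docrito_em
:: created
$ cull p→/gigi
:: ToolError: not empty
$ pen p→/lopri c→ducra
:: created
$ pen p→/snosmibr/fotri c→po
:: created
$ asunit v→97 u_from→s u_to→week
:: 97/604800
$ asunit v→<last> u_from→F u_to→C
:: -19353503/1088640


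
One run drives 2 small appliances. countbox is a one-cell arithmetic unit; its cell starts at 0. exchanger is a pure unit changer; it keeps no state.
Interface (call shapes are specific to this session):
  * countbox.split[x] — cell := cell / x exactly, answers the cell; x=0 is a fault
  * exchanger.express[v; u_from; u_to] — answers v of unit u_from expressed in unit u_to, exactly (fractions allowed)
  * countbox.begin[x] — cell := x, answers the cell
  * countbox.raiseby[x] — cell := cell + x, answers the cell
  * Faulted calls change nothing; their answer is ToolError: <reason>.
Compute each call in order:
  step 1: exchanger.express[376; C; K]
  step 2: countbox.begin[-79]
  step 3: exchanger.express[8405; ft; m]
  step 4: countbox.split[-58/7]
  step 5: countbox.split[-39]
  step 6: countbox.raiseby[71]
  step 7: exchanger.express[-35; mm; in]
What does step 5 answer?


Answer: -553/2262

Derivation:
% exchanger.express(v: 376, u_from: C, u_to: K) : 12983/20
% countbox.begin(x: -79) : -79
% exchanger.express(v: 8405, u_from: ft, u_to: m) : 640461/250
% countbox.split(x: -58/7) : 553/58
% countbox.split(x: -39) : -553/2262
% countbox.raiseby(x: 71) : 160049/2262
% exchanger.express(v: -35, u_from: mm, u_to: in) : -175/127


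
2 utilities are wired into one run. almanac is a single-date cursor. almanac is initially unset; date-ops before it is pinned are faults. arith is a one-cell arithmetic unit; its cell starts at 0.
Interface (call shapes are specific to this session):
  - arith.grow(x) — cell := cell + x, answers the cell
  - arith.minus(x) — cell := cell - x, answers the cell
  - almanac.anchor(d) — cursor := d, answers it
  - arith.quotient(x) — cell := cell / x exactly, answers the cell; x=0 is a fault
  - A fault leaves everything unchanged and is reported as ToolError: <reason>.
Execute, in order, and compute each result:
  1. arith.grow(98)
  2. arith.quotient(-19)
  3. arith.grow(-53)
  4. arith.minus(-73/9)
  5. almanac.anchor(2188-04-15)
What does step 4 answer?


// grow(x=98) == 98
// quotient(x=-19) == -98/19
// grow(x=-53) == -1105/19
// minus(x=-73/9) == -8558/171
// anchor(d=2188-04-15) == 2188-04-15

Answer: -8558/171


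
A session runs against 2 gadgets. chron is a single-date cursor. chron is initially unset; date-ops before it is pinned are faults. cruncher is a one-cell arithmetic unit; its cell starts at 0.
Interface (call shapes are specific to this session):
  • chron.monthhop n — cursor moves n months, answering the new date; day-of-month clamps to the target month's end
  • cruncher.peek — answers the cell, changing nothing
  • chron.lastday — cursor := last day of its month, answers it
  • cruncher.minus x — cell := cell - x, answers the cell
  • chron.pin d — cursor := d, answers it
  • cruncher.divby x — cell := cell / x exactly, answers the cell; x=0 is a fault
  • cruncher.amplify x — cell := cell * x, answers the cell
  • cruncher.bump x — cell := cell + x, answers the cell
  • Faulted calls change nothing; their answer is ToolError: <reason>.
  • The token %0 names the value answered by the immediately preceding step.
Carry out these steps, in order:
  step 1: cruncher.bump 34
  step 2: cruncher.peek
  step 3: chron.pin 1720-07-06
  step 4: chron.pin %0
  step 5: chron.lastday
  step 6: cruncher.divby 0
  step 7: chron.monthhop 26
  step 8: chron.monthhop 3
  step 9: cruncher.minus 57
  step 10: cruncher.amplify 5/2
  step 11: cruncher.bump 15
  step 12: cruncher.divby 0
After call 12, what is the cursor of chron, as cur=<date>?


Answer: cur=1722-12-30

Derivation:
I run bump passing x→34, — result: 34.
I call peek, which returns 34.
I try pin passing d→1720-07-06, yielding 1720-07-06.
Then pin passing d→%0, and see 1720-07-06.
I try lastday, yielding 1720-07-31.
I use divby passing x→0: ToolError: division by zero.
I try monthhop passing n→26, and observe 1722-09-30.
I run monthhop passing n→3, and see 1722-12-30.
Calling minus passing x→57, and observe -23.
I invoke amplify passing x→5/2, → -115/2.
I use bump passing x→15: -85/2.
I try divby passing x→0, → ToolError: division by zero.


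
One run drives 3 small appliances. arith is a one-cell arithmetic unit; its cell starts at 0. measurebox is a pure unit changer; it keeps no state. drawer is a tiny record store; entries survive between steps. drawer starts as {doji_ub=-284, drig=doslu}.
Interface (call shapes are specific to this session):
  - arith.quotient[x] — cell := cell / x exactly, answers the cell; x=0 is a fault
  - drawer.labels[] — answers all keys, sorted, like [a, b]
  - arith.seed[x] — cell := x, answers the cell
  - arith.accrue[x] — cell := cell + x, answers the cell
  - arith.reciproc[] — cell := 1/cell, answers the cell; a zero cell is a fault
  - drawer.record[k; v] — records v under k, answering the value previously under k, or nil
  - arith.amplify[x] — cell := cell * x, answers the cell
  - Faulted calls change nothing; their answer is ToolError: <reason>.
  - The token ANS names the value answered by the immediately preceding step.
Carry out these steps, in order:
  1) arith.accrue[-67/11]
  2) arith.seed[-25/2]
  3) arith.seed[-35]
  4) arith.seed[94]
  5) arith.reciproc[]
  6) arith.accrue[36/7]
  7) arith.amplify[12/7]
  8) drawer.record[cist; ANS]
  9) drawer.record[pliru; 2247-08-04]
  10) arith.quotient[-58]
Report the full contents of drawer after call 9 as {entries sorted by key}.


Now I run arith.accrue using -67/11, and see -67/11.
I run arith.seed using -25/2, and see -25/2.
Calling arith.seed using -35, and get -35.
Invoking arith.seed using 94, yielding 94.
Using arith.reciproc, — result: 1/94.
I run arith.accrue using 36/7, yielding 3391/658.
I invoke arith.amplify using 12/7, which returns 20346/2303.
Calling drawer.record using cist, ANS, and see nil.
I run drawer.record using pliru, 2247-08-04, — result: nil.
I try arith.quotient using -58, yielding -10173/66787.

Answer: {cist=20346/2303, doji_ub=-284, drig=doslu, pliru=2247-08-04}


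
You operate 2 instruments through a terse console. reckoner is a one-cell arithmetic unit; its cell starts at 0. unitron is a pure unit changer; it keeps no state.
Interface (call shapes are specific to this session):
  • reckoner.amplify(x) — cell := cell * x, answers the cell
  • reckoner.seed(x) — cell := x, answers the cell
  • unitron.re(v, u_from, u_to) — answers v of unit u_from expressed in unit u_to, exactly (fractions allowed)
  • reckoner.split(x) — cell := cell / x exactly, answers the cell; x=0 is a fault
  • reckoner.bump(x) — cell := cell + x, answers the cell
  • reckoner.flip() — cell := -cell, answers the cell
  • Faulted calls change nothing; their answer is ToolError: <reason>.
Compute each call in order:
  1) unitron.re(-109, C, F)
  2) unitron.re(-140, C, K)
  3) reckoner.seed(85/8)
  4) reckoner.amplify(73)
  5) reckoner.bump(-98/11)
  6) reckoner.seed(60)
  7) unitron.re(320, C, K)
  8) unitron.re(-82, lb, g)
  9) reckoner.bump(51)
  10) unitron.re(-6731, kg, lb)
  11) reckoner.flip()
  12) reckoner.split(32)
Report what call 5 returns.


Step: unitron.re[v→-109; u_from→C; u_to→F]
Result: -821/5
Step: unitron.re[v→-140; u_from→C; u_to→K]
Result: 2663/20
Step: reckoner.seed[x→85/8]
Result: 85/8
Step: reckoner.amplify[x→73]
Result: 6205/8
Step: reckoner.bump[x→-98/11]
Result: 67471/88
Step: reckoner.seed[x→60]
Result: 60
Step: unitron.re[v→320; u_from→C; u_to→K]
Result: 11863/20
Step: unitron.re[v→-82; u_from→lb; u_to→g]
Result: -1859728717/50000
Step: reckoner.bump[x→51]
Result: 111
Step: unitron.re[v→-6731; u_from→kg; u_to→lb]
Result: -673100000000/45359237
Step: reckoner.flip[]
Result: -111
Step: reckoner.split[x→32]
Result: -111/32

Answer: 67471/88


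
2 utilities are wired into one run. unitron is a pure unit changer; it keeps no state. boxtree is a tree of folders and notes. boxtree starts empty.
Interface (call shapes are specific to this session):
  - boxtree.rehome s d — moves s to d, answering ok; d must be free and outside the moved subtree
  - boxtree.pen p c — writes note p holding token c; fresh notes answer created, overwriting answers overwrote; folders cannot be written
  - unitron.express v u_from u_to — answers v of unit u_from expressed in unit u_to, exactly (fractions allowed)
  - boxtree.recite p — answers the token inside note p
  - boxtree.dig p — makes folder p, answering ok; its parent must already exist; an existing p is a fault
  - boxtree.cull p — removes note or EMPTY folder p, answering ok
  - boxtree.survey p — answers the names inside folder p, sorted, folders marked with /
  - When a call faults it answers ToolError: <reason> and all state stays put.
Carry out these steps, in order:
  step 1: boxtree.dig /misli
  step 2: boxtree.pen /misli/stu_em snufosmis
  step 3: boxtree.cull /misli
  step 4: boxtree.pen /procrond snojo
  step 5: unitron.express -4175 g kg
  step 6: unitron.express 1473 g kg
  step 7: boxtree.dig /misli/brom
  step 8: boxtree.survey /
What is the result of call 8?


Answer: [misli/, procrond]

Derivation:
# boxtree.dig(p='/misli') -> ok
# boxtree.pen(p='/misli/stu_em', c='snufosmis') -> created
# boxtree.cull(p='/misli') -> ToolError: not empty
# boxtree.pen(p='/procrond', c='snojo') -> created
# unitron.express(v='-4175', u_from='g', u_to='kg') -> -167/40
# unitron.express(v='1473', u_from='g', u_to='kg') -> 1473/1000
# boxtree.dig(p='/misli/brom') -> ok
# boxtree.survey(p='/') -> [misli/, procrond]


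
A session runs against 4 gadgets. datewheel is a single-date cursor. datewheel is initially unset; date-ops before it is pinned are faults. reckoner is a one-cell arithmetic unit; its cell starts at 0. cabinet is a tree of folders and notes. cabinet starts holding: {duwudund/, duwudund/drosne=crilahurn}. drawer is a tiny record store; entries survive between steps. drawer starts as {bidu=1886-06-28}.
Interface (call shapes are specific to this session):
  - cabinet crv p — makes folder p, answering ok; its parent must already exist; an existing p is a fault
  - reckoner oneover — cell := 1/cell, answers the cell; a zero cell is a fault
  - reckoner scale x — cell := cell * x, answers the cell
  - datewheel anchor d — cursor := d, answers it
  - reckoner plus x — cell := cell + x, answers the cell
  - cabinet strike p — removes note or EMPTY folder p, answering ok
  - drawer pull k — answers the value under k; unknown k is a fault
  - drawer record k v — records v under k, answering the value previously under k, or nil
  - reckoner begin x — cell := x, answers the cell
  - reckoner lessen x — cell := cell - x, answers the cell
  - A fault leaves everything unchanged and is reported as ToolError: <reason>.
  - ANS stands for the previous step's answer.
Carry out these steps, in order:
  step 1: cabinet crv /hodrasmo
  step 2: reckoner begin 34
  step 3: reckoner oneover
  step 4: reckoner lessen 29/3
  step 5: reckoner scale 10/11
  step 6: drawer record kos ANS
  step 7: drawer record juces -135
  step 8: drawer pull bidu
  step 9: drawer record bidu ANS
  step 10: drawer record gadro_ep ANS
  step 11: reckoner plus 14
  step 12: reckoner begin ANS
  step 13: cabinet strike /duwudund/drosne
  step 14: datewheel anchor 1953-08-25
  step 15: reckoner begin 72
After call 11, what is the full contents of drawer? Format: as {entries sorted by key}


Answer: {bidu=1886-06-28, gadro_ep=1886-06-28, juces=-135, kos=-4915/561}

Derivation:
~$ cabinet crv p=/hodrasmo
[out] ok
~$ reckoner begin x=34
[out] 34
~$ reckoner oneover
[out] 1/34
~$ reckoner lessen x=29/3
[out] -983/102
~$ reckoner scale x=10/11
[out] -4915/561
~$ drawer record k=kos v=ANS
[out] nil
~$ drawer record k=juces v=-135
[out] nil
~$ drawer pull k=bidu
[out] 1886-06-28
~$ drawer record k=bidu v=ANS
[out] 1886-06-28
~$ drawer record k=gadro_ep v=ANS
[out] nil
~$ reckoner plus x=14
[out] 2939/561
~$ reckoner begin x=ANS
[out] 2939/561
~$ cabinet strike p=/duwudund/drosne
[out] ok
~$ datewheel anchor d=1953-08-25
[out] 1953-08-25
~$ reckoner begin x=72
[out] 72


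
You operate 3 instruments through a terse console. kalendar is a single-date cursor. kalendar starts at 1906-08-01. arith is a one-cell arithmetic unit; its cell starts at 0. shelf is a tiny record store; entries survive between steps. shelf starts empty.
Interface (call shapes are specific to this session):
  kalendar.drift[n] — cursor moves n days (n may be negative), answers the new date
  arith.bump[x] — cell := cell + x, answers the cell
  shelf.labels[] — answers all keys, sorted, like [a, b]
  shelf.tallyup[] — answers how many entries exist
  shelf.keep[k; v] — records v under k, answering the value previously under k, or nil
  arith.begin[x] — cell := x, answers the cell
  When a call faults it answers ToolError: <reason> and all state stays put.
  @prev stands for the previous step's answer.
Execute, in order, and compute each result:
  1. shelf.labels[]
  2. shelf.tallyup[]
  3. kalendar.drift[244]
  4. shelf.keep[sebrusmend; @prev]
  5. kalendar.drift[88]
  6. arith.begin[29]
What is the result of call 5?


Answer: 1907-06-29

Derivation:
Calling shelf.labels(), — result: [].
I try shelf.tallyup, → 0.
I call kalendar.drift with n='244', which returns 1907-04-02.
Next I call shelf.keep with k='sebrusmend', v='@prev', and observe nil.
I invoke kalendar.drift with n='88', and observe 1907-06-29.
I use arith.begin with x='29', and observe 29.


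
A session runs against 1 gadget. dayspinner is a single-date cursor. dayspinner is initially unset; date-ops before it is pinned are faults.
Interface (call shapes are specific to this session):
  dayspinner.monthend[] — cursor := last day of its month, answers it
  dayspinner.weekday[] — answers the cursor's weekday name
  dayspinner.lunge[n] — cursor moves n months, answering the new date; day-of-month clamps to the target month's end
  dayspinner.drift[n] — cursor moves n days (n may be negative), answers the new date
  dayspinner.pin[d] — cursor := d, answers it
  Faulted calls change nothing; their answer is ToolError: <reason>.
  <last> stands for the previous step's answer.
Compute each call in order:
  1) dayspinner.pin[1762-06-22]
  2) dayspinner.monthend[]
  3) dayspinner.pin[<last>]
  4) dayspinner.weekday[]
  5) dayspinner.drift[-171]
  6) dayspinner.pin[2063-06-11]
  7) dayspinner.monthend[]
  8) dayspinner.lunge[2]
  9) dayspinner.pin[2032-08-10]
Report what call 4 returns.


Now I run pin using 1762-06-22, giving 1762-06-22.
Then monthend, and observe 1762-06-30.
I try pin using <last>, giving 1762-06-30.
I run weekday(), — result: Wednesday.
I use drift using -171: 1762-01-10.
Next I call pin using 2063-06-11, and observe 2063-06-11.
Calling monthend(), and get 2063-06-30.
Using lunge using 2, which returns 2063-08-30.
I use pin using 2032-08-10, → 2032-08-10.

Answer: Wednesday


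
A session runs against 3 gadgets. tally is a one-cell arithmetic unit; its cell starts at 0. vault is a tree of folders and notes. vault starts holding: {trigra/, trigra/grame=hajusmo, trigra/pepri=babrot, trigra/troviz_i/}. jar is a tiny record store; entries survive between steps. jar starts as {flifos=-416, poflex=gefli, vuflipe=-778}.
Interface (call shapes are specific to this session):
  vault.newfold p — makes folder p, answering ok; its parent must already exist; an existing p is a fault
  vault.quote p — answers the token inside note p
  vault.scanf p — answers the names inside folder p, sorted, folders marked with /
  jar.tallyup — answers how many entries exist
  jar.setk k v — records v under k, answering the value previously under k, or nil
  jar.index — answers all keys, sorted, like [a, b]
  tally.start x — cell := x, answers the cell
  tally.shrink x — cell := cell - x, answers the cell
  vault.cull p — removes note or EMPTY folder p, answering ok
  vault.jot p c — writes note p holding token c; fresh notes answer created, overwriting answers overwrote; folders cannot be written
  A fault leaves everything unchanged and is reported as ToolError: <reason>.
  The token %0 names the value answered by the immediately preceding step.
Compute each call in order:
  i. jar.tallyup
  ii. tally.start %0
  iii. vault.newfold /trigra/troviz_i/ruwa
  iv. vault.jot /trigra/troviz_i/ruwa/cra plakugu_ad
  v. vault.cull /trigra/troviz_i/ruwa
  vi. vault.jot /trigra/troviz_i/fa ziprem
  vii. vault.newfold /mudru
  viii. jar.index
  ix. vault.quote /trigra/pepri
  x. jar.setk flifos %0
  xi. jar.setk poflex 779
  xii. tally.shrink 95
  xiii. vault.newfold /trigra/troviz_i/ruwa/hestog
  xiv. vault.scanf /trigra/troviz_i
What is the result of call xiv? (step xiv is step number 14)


# 1. jar.tallyup() => 3
# 2. tally.start(x='%0') => 3
# 3. vault.newfold(p='/trigra/troviz_i/ruwa') => ok
# 4. vault.jot(p='/trigra/troviz_i/ruwa/cra', c='plakugu_ad') => created
# 5. vault.cull(p='/trigra/troviz_i/ruwa') => ToolError: not empty
# 6. vault.jot(p='/trigra/troviz_i/fa', c='ziprem') => created
# 7. vault.newfold(p='/mudru') => ok
# 8. jar.index() => [flifos, poflex, vuflipe]
# 9. vault.quote(p='/trigra/pepri') => babrot
# 10. jar.setk(k='flifos', v='%0') => -416
# 11. jar.setk(k='poflex', v='779') => gefli
# 12. tally.shrink(x='95') => -92
# 13. vault.newfold(p='/trigra/troviz_i/ruwa/hestog') => ok
# 14. vault.scanf(p='/trigra/troviz_i') => [fa, ruwa/]

Answer: [fa, ruwa/]


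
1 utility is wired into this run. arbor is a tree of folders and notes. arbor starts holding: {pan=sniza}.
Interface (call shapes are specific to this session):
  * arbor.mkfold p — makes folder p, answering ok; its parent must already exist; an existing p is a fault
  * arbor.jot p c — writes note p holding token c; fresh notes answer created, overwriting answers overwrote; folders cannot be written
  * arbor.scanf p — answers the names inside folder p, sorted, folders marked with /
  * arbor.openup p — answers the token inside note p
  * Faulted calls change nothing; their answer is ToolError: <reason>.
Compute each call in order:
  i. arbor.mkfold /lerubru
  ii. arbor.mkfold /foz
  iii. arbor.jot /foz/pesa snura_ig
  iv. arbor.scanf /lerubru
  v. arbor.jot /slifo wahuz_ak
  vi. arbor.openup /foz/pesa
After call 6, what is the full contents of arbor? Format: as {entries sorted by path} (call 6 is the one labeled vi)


Answer: {foz/, foz/pesa=snura_ig, lerubru/, pan=sniza, slifo=wahuz_ak}

Derivation:
>>> arbor.mkfold p='/lerubru'
= ok
>>> arbor.mkfold p='/foz'
= ok
>>> arbor.jot p='/foz/pesa' c='snura_ig'
= created
>>> arbor.scanf p='/lerubru'
= []
>>> arbor.jot p='/slifo' c='wahuz_ak'
= created
>>> arbor.openup p='/foz/pesa'
= snura_ig


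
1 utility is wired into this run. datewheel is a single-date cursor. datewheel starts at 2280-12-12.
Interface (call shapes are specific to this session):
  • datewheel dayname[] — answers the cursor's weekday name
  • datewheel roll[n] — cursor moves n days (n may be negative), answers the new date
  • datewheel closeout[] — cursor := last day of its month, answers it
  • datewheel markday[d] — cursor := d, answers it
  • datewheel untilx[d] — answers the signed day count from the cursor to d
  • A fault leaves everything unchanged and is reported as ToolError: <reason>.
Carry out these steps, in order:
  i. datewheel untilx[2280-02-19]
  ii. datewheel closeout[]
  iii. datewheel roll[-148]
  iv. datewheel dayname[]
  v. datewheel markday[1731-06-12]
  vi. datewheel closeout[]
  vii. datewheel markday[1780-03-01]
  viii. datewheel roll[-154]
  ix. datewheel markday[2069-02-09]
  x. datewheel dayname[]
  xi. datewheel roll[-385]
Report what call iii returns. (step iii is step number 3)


·→ datewheel untilx(d→2280-02-19)
·← -297
·→ datewheel closeout()
·← 2280-12-31
·→ datewheel roll(n→-148)
·← 2280-08-05
·→ datewheel dayname()
·← Thursday
·→ datewheel markday(d→1731-06-12)
·← 1731-06-12
·→ datewheel closeout()
·← 1731-06-30
·→ datewheel markday(d→1780-03-01)
·← 1780-03-01
·→ datewheel roll(n→-154)
·← 1779-09-29
·→ datewheel markday(d→2069-02-09)
·← 2069-02-09
·→ datewheel dayname()
·← Saturday
·→ datewheel roll(n→-385)
·← 2068-01-21

Answer: 2280-08-05


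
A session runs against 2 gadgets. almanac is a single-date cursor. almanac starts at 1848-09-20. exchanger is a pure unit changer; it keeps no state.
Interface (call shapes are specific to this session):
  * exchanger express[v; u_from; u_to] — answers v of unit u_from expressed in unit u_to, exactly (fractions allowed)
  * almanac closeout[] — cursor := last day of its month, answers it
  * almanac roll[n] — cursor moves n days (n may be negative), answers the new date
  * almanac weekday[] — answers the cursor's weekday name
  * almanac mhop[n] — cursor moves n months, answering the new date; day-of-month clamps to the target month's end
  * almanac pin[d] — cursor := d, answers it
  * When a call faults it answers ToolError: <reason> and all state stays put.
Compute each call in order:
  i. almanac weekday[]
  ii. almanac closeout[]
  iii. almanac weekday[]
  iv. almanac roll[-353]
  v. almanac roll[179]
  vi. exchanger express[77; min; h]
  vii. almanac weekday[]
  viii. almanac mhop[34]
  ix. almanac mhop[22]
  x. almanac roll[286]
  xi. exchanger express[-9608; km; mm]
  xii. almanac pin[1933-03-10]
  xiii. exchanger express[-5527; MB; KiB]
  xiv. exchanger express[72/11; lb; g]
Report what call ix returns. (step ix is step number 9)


$ almanac weekday
[out] Wednesday
$ almanac closeout
[out] 1848-09-30
$ almanac weekday
[out] Saturday
$ almanac roll n: -353
[out] 1847-10-13
$ almanac roll n: 179
[out] 1848-04-09
$ exchanger express v: 77 u_from: min u_to: h
[out] 77/60
$ almanac weekday
[out] Sunday
$ almanac mhop n: 34
[out] 1851-02-09
$ almanac mhop n: 22
[out] 1852-12-09
$ almanac roll n: 286
[out] 1853-09-21
$ exchanger express v: -9608 u_from: km u_to: mm
[out] -9608000000
$ almanac pin d: 1933-03-10
[out] 1933-03-10
$ exchanger express v: -5527 u_from: MB u_to: KiB
[out] -86359375/16
$ exchanger express v: 72/11 u_from: lb u_to: g
[out] 37112103/12500

Answer: 1852-12-09


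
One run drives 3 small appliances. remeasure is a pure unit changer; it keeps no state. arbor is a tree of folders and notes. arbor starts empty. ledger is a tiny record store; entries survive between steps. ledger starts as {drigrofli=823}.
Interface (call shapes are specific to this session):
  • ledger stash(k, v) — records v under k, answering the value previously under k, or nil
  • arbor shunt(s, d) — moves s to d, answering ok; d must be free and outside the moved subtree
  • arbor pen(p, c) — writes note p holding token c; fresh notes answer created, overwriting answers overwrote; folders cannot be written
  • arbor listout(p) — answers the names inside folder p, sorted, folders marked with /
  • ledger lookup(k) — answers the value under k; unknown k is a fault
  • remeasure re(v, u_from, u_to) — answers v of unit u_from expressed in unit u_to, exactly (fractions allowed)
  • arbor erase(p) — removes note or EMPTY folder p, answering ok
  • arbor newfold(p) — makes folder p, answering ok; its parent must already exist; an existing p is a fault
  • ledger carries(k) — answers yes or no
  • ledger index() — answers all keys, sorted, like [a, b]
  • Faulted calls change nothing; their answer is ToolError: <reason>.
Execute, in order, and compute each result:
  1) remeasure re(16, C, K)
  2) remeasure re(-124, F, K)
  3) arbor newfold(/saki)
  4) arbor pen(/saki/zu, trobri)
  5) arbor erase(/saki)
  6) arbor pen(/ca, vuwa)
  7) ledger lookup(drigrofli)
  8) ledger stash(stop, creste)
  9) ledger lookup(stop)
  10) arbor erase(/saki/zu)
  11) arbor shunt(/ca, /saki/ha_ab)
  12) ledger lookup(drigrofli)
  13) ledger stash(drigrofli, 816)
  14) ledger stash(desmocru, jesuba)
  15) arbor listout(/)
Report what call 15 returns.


;; 1. remeasure re(v: 16, u_from: C, u_to: K) => 5783/20
;; 2. remeasure re(v: -124, u_from: F, u_to: K) => 11189/60
;; 3. arbor newfold(p: /saki) => ok
;; 4. arbor pen(p: /saki/zu, c: trobri) => created
;; 5. arbor erase(p: /saki) => ToolError: not empty
;; 6. arbor pen(p: /ca, c: vuwa) => created
;; 7. ledger lookup(k: drigrofli) => 823
;; 8. ledger stash(k: stop, v: creste) => nil
;; 9. ledger lookup(k: stop) => creste
;; 10. arbor erase(p: /saki/zu) => ok
;; 11. arbor shunt(s: /ca, d: /saki/ha_ab) => ok
;; 12. ledger lookup(k: drigrofli) => 823
;; 13. ledger stash(k: drigrofli, v: 816) => 823
;; 14. ledger stash(k: desmocru, v: jesuba) => nil
;; 15. arbor listout(p: /) => [saki/]

Answer: [saki/]


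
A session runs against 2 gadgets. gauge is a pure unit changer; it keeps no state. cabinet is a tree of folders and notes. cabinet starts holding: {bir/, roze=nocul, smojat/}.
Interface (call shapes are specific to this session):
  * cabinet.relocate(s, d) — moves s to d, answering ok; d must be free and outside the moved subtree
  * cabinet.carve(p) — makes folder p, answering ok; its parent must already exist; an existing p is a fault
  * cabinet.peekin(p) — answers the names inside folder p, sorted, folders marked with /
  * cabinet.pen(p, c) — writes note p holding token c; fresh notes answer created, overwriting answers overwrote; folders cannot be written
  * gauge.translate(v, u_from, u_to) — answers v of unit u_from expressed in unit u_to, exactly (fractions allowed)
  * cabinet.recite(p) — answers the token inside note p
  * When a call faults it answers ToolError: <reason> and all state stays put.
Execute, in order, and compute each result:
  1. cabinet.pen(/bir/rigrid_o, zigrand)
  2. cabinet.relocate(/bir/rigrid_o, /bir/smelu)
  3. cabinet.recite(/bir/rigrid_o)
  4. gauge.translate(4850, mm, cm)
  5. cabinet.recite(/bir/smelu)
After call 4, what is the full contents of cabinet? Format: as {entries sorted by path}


Answer: {bir/, bir/smelu=zigrand, roze=nocul, smojat/}

Derivation:
CALL pen[p→/bir/rigrid_o; c→zigrand]
RET  created
CALL relocate[s→/bir/rigrid_o; d→/bir/smelu]
RET  ok
CALL recite[p→/bir/rigrid_o]
RET  ToolError: not found
CALL translate[v→4850; u_from→mm; u_to→cm]
RET  485
CALL recite[p→/bir/smelu]
RET  zigrand


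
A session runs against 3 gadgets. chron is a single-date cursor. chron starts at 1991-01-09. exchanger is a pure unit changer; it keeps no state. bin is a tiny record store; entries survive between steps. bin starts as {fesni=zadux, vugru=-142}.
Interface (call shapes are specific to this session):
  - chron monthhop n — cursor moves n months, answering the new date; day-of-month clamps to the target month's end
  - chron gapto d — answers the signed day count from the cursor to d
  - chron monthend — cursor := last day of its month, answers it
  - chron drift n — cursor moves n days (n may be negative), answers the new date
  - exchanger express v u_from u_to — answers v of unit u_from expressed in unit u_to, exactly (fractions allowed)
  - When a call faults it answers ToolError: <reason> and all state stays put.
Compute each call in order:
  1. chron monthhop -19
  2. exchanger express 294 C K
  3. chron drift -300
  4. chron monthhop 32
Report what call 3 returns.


>>> chron monthhop n='-19'
  1989-06-09
>>> exchanger express v='294' u_from='C' u_to='K'
  11343/20
>>> chron drift n='-300'
  1988-08-13
>>> chron monthhop n='32'
  1991-04-13

Answer: 1988-08-13


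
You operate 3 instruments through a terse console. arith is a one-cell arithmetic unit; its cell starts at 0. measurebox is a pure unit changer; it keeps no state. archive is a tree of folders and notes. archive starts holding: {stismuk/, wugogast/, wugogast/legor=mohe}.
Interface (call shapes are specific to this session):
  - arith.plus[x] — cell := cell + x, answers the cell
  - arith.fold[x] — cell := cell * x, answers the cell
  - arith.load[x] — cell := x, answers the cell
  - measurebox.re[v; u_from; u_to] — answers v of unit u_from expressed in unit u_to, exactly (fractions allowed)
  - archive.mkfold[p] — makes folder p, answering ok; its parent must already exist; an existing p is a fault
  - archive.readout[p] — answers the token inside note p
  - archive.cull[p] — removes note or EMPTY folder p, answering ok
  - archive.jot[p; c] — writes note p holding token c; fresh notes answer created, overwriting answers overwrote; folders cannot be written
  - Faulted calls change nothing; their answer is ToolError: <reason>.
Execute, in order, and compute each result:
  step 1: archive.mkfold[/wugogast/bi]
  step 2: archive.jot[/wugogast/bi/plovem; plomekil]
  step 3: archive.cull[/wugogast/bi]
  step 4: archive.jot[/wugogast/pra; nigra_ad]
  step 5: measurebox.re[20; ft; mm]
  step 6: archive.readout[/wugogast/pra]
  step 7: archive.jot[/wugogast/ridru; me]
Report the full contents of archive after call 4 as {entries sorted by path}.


>>> archive.mkfold p=/wugogast/bi
  ok
>>> archive.jot p=/wugogast/bi/plovem c=plomekil
  created
>>> archive.cull p=/wugogast/bi
  ToolError: not empty
>>> archive.jot p=/wugogast/pra c=nigra_ad
  created
>>> measurebox.re v=20 u_from=ft u_to=mm
  6096
>>> archive.readout p=/wugogast/pra
  nigra_ad
>>> archive.jot p=/wugogast/ridru c=me
  created

Answer: {stismuk/, wugogast/, wugogast/bi/, wugogast/bi/plovem=plomekil, wugogast/legor=mohe, wugogast/pra=nigra_ad}
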